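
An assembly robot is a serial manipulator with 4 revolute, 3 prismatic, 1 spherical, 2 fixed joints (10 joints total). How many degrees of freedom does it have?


Given: serial robot with 4 revolute, 3 prismatic, 1 spherical, 2 fixed joints
DOF contribution per joint type: revolute=1, prismatic=1, spherical=3, fixed=0
DOF = 4*1 + 3*1 + 1*3 + 2*0
DOF = 10

10


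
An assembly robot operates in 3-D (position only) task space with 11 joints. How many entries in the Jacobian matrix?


Given: task space dimension = 3, joints = 11
Jacobian is a 3 x 11 matrix
Total entries = rows * columns
Total = 3 * 11
Total = 33

33


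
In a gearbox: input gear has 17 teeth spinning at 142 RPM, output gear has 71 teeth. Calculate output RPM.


Given: N1 = 17 teeth, w1 = 142 RPM, N2 = 71 teeth
Using N1*w1 = N2*w2
w2 = N1*w1 / N2
w2 = 17*142 / 71
w2 = 2414 / 71
w2 = 34 RPM

34 RPM


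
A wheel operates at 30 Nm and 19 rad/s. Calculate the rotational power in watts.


Given: tau = 30 Nm, omega = 19 rad/s
Using P = tau * omega
P = 30 * 19
P = 570 W

570 W


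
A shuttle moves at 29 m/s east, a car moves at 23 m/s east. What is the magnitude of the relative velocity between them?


Given: v_A = 29 m/s east, v_B = 23 m/s east
Both move in the same direction; relative speed = |v_A - v_B|
|29 - 23| = |6|
= 6 m/s

6 m/s


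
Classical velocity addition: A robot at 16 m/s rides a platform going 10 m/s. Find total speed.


Given: object velocity = 16 m/s, platform velocity = 10 m/s (same direction)
Using classical velocity addition: v_total = v_object + v_platform
v_total = 16 + 10
v_total = 26 m/s

26 m/s


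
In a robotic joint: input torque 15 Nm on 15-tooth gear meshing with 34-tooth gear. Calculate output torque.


Given: N1 = 15, N2 = 34, T1 = 15 Nm
Using T2/T1 = N2/N1
T2 = T1 * N2 / N1
T2 = 15 * 34 / 15
T2 = 510 / 15
T2 = 34 Nm

34 Nm


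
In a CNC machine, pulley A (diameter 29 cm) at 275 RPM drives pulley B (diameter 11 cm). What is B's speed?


Given: D1 = 29 cm, w1 = 275 RPM, D2 = 11 cm
Using D1*w1 = D2*w2
w2 = D1*w1 / D2
w2 = 29*275 / 11
w2 = 7975 / 11
w2 = 725 RPM

725 RPM


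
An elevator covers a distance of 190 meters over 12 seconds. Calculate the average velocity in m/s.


Given: distance d = 190 m, time t = 12 s
Using v = d / t
v = 190 / 12
v = 95/6 m/s

95/6 m/s


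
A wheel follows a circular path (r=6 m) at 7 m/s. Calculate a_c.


Given: v = 7 m/s, r = 6 m
Using a_c = v^2 / r
a_c = 7^2 / 6
a_c = 49 / 6
a_c = 49/6 m/s^2

49/6 m/s^2


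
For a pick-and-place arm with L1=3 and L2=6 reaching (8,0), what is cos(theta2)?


Given: L1 = 3, L2 = 6, target (x, y) = (8, 0)
Using cos(theta2) = (x^2 + y^2 - L1^2 - L2^2) / (2*L1*L2)
x^2 + y^2 = 8^2 + 0 = 64
L1^2 + L2^2 = 9 + 36 = 45
Numerator = 64 - 45 = 19
Denominator = 2*3*6 = 36
cos(theta2) = 19/36 = 19/36

19/36


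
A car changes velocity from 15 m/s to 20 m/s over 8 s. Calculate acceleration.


Given: initial velocity v0 = 15 m/s, final velocity v = 20 m/s, time t = 8 s
Using a = (v - v0) / t
a = (20 - 15) / 8
a = 5 / 8
a = 5/8 m/s^2

5/8 m/s^2


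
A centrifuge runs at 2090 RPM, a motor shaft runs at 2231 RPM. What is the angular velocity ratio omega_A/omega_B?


Given: RPM_A = 2090, RPM_B = 2231
omega = 2*pi*RPM/60, so omega_A/omega_B = RPM_A / RPM_B
omega_A/omega_B = 2090 / 2231
omega_A/omega_B = 2090/2231

2090/2231


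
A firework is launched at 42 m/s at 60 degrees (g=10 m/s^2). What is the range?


Given: v0 = 42 m/s, theta = 60 deg, g = 10 m/s^2
sin(2*60) = sin(120) = sqrt(3)/2
Using R = v0^2 * sin(2*theta) / g
R = 42^2 * (sqrt(3)/2) / 10
R = 1764 * sqrt(3) / 20
R = 441/5*sqrt(3) m

441/5*sqrt(3) m


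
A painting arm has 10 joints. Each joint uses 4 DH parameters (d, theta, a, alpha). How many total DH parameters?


Given: 10 joints, 4 DH parameters per joint (d, theta, a, alpha)
Total DH parameters = number_of_joints * 4
Total = 10 * 4
Total = 40

40


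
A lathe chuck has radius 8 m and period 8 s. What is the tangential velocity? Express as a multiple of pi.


Given: radius r = 8 m, period T = 8 s
Using v = 2*pi*r / T
v = 2*pi*8 / 8
v = 16*pi / 8
v = 2*pi m/s

2*pi m/s


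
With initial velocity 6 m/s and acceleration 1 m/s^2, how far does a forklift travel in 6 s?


Given: v0 = 6 m/s, a = 1 m/s^2, t = 6 s
Using s = v0*t + (1/2)*a*t^2
s = 6*6 + (1/2)*1*6^2
s = 36 + (1/2)*36
s = 36 + 18
s = 54

54 m


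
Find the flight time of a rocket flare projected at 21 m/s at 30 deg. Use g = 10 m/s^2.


Given: v0 = 21 m/s, theta = 30 deg, g = 10 m/s^2
sin(30) = 1/2
Using T = 2*v0*sin(theta) / g
T = 2*21*1/2 / 10
T = 21 / 10
T = 21/10 s

21/10 s


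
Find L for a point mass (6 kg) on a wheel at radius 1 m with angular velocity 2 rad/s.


Given: m = 6 kg, r = 1 m, omega = 2 rad/s
For a point mass: I = m*r^2
I = 6*1^2 = 6*1 = 6
L = I*omega = 6*2
L = 12 kg*m^2/s

12 kg*m^2/s


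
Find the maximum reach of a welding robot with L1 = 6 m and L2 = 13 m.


Given: L1 = 6 m, L2 = 13 m
For a 2-link planar arm, max reach = L1 + L2 (fully extended)
Max reach = 6 + 13
Max reach = 19 m

19 m


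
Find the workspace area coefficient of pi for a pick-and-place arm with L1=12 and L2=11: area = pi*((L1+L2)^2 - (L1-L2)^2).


Given: L1 = 12, L2 = 11
(L1+L2)^2 = (23)^2 = 529
(L1-L2)^2 = (1)^2 = 1
Difference = 529 - 1 = 528
This equals 4*L1*L2 = 4*12*11 = 528
Workspace area = 528*pi

528


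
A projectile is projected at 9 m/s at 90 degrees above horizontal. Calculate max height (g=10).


Given: v0 = 9 m/s, theta = 90 deg, g = 10 m/s^2
sin^2(90) = 1
Using H = v0^2 * sin^2(theta) / (2*g)
H = 9^2 * 1 / (2*10)
H = 81 * 1 / 20
H = 81 / 20
H = 81/20 m

81/20 m


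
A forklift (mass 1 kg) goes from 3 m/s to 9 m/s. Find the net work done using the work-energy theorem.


Given: m = 1 kg, v0 = 3 m/s, v = 9 m/s
Using W = (1/2)*m*(v^2 - v0^2)
v^2 = 9^2 = 81
v0^2 = 3^2 = 9
v^2 - v0^2 = 81 - 9 = 72
W = (1/2)*1*72 = 36 J

36 J


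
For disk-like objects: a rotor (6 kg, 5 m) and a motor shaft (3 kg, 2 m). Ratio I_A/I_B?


Given: M1=6 kg, R1=5 m, M2=3 kg, R2=2 m
For a disk: I = (1/2)*M*R^2, so I_A/I_B = (M1*R1^2)/(M2*R2^2)
M1*R1^2 = 6*25 = 150
M2*R2^2 = 3*4 = 12
I_A/I_B = 150/12 = 25/2

25/2


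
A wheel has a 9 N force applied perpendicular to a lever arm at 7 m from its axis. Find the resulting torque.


Given: F = 9 N, r = 7 m, angle = 90 deg (perpendicular)
Using tau = F * r * sin(90)
sin(90) = 1
tau = 9 * 7 * 1
tau = 63 Nm

63 Nm


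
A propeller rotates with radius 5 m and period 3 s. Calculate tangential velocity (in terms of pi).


Given: radius r = 5 m, period T = 3 s
Using v = 2*pi*r / T
v = 2*pi*5 / 3
v = 10*pi / 3
v = 10/3*pi m/s

10/3*pi m/s


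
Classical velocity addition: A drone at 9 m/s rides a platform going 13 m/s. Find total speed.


Given: object velocity = 9 m/s, platform velocity = 13 m/s (same direction)
Using classical velocity addition: v_total = v_object + v_platform
v_total = 9 + 13
v_total = 22 m/s

22 m/s


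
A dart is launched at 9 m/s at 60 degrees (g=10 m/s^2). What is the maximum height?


Given: v0 = 9 m/s, theta = 60 deg, g = 10 m/s^2
sin^2(60) = 3/4
Using H = v0^2 * sin^2(theta) / (2*g)
H = 9^2 * 3/4 / (2*10)
H = 81 * 3/4 / 20
H = 243/4 / 20
H = 243/80 m

243/80 m


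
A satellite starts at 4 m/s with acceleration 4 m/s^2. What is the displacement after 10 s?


Given: v0 = 4 m/s, a = 4 m/s^2, t = 10 s
Using s = v0*t + (1/2)*a*t^2
s = 4*10 + (1/2)*4*10^2
s = 40 + (1/2)*400
s = 40 + 200
s = 240

240 m


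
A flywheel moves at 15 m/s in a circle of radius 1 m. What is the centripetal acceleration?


Given: v = 15 m/s, r = 1 m
Using a_c = v^2 / r
a_c = 15^2 / 1
a_c = 225 / 1
a_c = 225 m/s^2

225 m/s^2


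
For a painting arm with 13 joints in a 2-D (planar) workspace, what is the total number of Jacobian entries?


Given: task space dimension = 2, joints = 13
Jacobian is a 2 x 13 matrix
Total entries = rows * columns
Total = 2 * 13
Total = 26

26


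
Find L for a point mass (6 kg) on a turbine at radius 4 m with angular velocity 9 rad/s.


Given: m = 6 kg, r = 4 m, omega = 9 rad/s
For a point mass: I = m*r^2
I = 6*4^2 = 6*16 = 96
L = I*omega = 96*9
L = 864 kg*m^2/s

864 kg*m^2/s


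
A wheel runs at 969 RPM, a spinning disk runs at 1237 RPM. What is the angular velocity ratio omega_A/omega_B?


Given: RPM_A = 969, RPM_B = 1237
omega = 2*pi*RPM/60, so omega_A/omega_B = RPM_A / RPM_B
omega_A/omega_B = 969 / 1237
omega_A/omega_B = 969/1237

969/1237


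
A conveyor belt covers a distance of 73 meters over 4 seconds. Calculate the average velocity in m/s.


Given: distance d = 73 m, time t = 4 s
Using v = d / t
v = 73 / 4
v = 73/4 m/s

73/4 m/s


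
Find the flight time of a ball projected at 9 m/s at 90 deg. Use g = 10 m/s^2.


Given: v0 = 9 m/s, theta = 90 deg, g = 10 m/s^2
sin(90) = 1
Using T = 2*v0*sin(theta) / g
T = 2*9*1 / 10
T = 18 / 10
T = 9/5 s

9/5 s


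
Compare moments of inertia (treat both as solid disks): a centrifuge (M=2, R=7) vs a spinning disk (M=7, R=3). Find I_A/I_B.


Given: M1=2 kg, R1=7 m, M2=7 kg, R2=3 m
For a disk: I = (1/2)*M*R^2, so I_A/I_B = (M1*R1^2)/(M2*R2^2)
M1*R1^2 = 2*49 = 98
M2*R2^2 = 7*9 = 63
I_A/I_B = 98/63 = 14/9

14/9


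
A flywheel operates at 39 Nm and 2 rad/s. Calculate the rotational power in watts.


Given: tau = 39 Nm, omega = 2 rad/s
Using P = tau * omega
P = 39 * 2
P = 78 W

78 W


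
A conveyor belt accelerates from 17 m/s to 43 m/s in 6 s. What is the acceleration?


Given: initial velocity v0 = 17 m/s, final velocity v = 43 m/s, time t = 6 s
Using a = (v - v0) / t
a = (43 - 17) / 6
a = 26 / 6
a = 13/3 m/s^2

13/3 m/s^2


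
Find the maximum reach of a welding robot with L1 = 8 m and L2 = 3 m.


Given: L1 = 8 m, L2 = 3 m
For a 2-link planar arm, max reach = L1 + L2 (fully extended)
Max reach = 8 + 3
Max reach = 11 m

11 m


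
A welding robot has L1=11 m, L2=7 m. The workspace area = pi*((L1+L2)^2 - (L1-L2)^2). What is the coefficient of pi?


Given: L1 = 11, L2 = 7
(L1+L2)^2 = (18)^2 = 324
(L1-L2)^2 = (4)^2 = 16
Difference = 324 - 16 = 308
This equals 4*L1*L2 = 4*11*7 = 308
Workspace area = 308*pi

308


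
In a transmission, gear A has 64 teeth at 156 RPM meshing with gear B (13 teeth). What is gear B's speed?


Given: N1 = 64 teeth, w1 = 156 RPM, N2 = 13 teeth
Using N1*w1 = N2*w2
w2 = N1*w1 / N2
w2 = 64*156 / 13
w2 = 9984 / 13
w2 = 768 RPM

768 RPM


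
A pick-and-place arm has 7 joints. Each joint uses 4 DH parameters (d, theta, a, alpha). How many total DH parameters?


Given: 7 joints, 4 DH parameters per joint (d, theta, a, alpha)
Total DH parameters = number_of_joints * 4
Total = 7 * 4
Total = 28

28


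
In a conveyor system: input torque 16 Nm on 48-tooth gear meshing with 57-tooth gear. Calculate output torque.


Given: N1 = 48, N2 = 57, T1 = 16 Nm
Using T2/T1 = N2/N1
T2 = T1 * N2 / N1
T2 = 16 * 57 / 48
T2 = 912 / 48
T2 = 19 Nm

19 Nm


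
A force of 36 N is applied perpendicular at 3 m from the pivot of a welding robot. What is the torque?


Given: F = 36 N, r = 3 m, angle = 90 deg (perpendicular)
Using tau = F * r * sin(90)
sin(90) = 1
tau = 36 * 3 * 1
tau = 108 Nm

108 Nm


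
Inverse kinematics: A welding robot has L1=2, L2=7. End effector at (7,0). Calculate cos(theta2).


Given: L1 = 2, L2 = 7, target (x, y) = (7, 0)
Using cos(theta2) = (x^2 + y^2 - L1^2 - L2^2) / (2*L1*L2)
x^2 + y^2 = 7^2 + 0 = 49
L1^2 + L2^2 = 4 + 49 = 53
Numerator = 49 - 53 = -4
Denominator = 2*2*7 = 28
cos(theta2) = -4/28 = -1/7

-1/7


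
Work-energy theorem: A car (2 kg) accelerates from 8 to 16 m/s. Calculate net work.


Given: m = 2 kg, v0 = 8 m/s, v = 16 m/s
Using W = (1/2)*m*(v^2 - v0^2)
v^2 = 16^2 = 256
v0^2 = 8^2 = 64
v^2 - v0^2 = 256 - 64 = 192
W = (1/2)*2*192 = 192 J

192 J


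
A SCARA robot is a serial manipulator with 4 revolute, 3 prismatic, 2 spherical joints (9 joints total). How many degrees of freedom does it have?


Given: serial robot with 4 revolute, 3 prismatic, 2 spherical joints
DOF contribution per joint type: revolute=1, prismatic=1, spherical=3, fixed=0
DOF = 4*1 + 3*1 + 2*3
DOF = 13

13


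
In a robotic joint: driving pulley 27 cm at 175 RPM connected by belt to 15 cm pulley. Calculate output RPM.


Given: D1 = 27 cm, w1 = 175 RPM, D2 = 15 cm
Using D1*w1 = D2*w2
w2 = D1*w1 / D2
w2 = 27*175 / 15
w2 = 4725 / 15
w2 = 315 RPM

315 RPM


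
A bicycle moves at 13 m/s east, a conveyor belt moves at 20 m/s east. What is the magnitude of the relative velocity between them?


Given: v_A = 13 m/s east, v_B = 20 m/s east
Both move in the same direction; relative speed = |v_A - v_B|
|13 - 20| = |-7|
= 7 m/s

7 m/s


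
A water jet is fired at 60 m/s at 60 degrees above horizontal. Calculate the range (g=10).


Given: v0 = 60 m/s, theta = 60 deg, g = 10 m/s^2
sin(2*60) = sin(120) = sqrt(3)/2
Using R = v0^2 * sin(2*theta) / g
R = 60^2 * (sqrt(3)/2) / 10
R = 3600 * sqrt(3) / 20
R = 180*sqrt(3) m

180*sqrt(3) m


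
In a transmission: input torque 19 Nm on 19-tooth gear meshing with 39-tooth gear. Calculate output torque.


Given: N1 = 19, N2 = 39, T1 = 19 Nm
Using T2/T1 = N2/N1
T2 = T1 * N2 / N1
T2 = 19 * 39 / 19
T2 = 741 / 19
T2 = 39 Nm

39 Nm


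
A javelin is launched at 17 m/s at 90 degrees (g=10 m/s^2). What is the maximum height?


Given: v0 = 17 m/s, theta = 90 deg, g = 10 m/s^2
sin^2(90) = 1
Using H = v0^2 * sin^2(theta) / (2*g)
H = 17^2 * 1 / (2*10)
H = 289 * 1 / 20
H = 289 / 20
H = 289/20 m

289/20 m


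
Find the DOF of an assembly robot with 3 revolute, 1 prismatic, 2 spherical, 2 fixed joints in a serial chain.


Given: serial robot with 3 revolute, 1 prismatic, 2 spherical, 2 fixed joints
DOF contribution per joint type: revolute=1, prismatic=1, spherical=3, fixed=0
DOF = 3*1 + 1*1 + 2*3 + 2*0
DOF = 10

10


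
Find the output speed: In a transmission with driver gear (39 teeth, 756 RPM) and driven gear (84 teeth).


Given: N1 = 39 teeth, w1 = 756 RPM, N2 = 84 teeth
Using N1*w1 = N2*w2
w2 = N1*w1 / N2
w2 = 39*756 / 84
w2 = 29484 / 84
w2 = 351 RPM

351 RPM


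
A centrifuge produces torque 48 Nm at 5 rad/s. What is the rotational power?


Given: tau = 48 Nm, omega = 5 rad/s
Using P = tau * omega
P = 48 * 5
P = 240 W

240 W


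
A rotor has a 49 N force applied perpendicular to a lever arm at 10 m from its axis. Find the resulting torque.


Given: F = 49 N, r = 10 m, angle = 90 deg (perpendicular)
Using tau = F * r * sin(90)
sin(90) = 1
tau = 49 * 10 * 1
tau = 490 Nm

490 Nm


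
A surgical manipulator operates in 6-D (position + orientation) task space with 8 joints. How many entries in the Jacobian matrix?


Given: task space dimension = 6, joints = 8
Jacobian is a 6 x 8 matrix
Total entries = rows * columns
Total = 6 * 8
Total = 48

48


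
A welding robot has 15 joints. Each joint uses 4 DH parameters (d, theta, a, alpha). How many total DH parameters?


Given: 15 joints, 4 DH parameters per joint (d, theta, a, alpha)
Total DH parameters = number_of_joints * 4
Total = 15 * 4
Total = 60

60


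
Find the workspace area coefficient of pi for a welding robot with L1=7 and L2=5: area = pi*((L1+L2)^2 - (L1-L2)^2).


Given: L1 = 7, L2 = 5
(L1+L2)^2 = (12)^2 = 144
(L1-L2)^2 = (2)^2 = 4
Difference = 144 - 4 = 140
This equals 4*L1*L2 = 4*7*5 = 140
Workspace area = 140*pi

140


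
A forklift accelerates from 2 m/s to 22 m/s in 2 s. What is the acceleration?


Given: initial velocity v0 = 2 m/s, final velocity v = 22 m/s, time t = 2 s
Using a = (v - v0) / t
a = (22 - 2) / 2
a = 20 / 2
a = 10 m/s^2

10 m/s^2


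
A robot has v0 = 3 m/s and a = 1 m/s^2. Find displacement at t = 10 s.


Given: v0 = 3 m/s, a = 1 m/s^2, t = 10 s
Using s = v0*t + (1/2)*a*t^2
s = 3*10 + (1/2)*1*10^2
s = 30 + (1/2)*100
s = 30 + 50
s = 80

80 m


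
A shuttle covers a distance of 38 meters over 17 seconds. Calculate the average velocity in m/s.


Given: distance d = 38 m, time t = 17 s
Using v = d / t
v = 38 / 17
v = 38/17 m/s

38/17 m/s


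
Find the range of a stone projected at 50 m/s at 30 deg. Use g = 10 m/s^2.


Given: v0 = 50 m/s, theta = 30 deg, g = 10 m/s^2
sin(2*30) = sin(60) = sqrt(3)/2
Using R = v0^2 * sin(2*theta) / g
R = 50^2 * (sqrt(3)/2) / 10
R = 2500 * sqrt(3) / 20
R = 125*sqrt(3) m

125*sqrt(3) m


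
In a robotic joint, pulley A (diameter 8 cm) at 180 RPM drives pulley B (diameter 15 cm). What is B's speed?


Given: D1 = 8 cm, w1 = 180 RPM, D2 = 15 cm
Using D1*w1 = D2*w2
w2 = D1*w1 / D2
w2 = 8*180 / 15
w2 = 1440 / 15
w2 = 96 RPM

96 RPM


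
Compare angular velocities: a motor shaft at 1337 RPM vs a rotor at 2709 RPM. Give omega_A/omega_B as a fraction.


Given: RPM_A = 1337, RPM_B = 2709
omega = 2*pi*RPM/60, so omega_A/omega_B = RPM_A / RPM_B
omega_A/omega_B = 1337 / 2709
omega_A/omega_B = 191/387

191/387


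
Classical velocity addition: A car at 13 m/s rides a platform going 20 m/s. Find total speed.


Given: object velocity = 13 m/s, platform velocity = 20 m/s (same direction)
Using classical velocity addition: v_total = v_object + v_platform
v_total = 13 + 20
v_total = 33 m/s

33 m/s


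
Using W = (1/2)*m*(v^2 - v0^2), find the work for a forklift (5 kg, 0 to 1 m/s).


Given: m = 5 kg, v0 = 0 m/s, v = 1 m/s
Using W = (1/2)*m*(v^2 - v0^2)
v^2 = 1^2 = 1
v0^2 = 0^2 = 0
v^2 - v0^2 = 1 - 0 = 1
W = (1/2)*5*1 = 5/2 J

5/2 J


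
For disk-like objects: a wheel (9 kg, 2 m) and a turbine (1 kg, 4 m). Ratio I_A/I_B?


Given: M1=9 kg, R1=2 m, M2=1 kg, R2=4 m
For a disk: I = (1/2)*M*R^2, so I_A/I_B = (M1*R1^2)/(M2*R2^2)
M1*R1^2 = 9*4 = 36
M2*R2^2 = 1*16 = 16
I_A/I_B = 36/16 = 9/4

9/4


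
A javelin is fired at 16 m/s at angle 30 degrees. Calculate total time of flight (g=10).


Given: v0 = 16 m/s, theta = 30 deg, g = 10 m/s^2
sin(30) = 1/2
Using T = 2*v0*sin(theta) / g
T = 2*16*1/2 / 10
T = 16 / 10
T = 8/5 s

8/5 s


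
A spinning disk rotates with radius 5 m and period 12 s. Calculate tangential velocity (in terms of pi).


Given: radius r = 5 m, period T = 12 s
Using v = 2*pi*r / T
v = 2*pi*5 / 12
v = 10*pi / 12
v = 5/6*pi m/s

5/6*pi m/s


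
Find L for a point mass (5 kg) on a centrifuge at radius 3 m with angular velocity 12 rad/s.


Given: m = 5 kg, r = 3 m, omega = 12 rad/s
For a point mass: I = m*r^2
I = 5*3^2 = 5*9 = 45
L = I*omega = 45*12
L = 540 kg*m^2/s

540 kg*m^2/s


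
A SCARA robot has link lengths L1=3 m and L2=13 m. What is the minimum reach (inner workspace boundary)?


Given: L1 = 3 m, L2 = 13 m
For a 2-link planar arm, min reach = |L1 - L2| (second link folded back)
Min reach = |3 - 13|
Min reach = 10 m

10 m


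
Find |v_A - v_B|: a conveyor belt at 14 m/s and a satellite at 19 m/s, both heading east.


Given: v_A = 14 m/s east, v_B = 19 m/s east
Both move in the same direction; relative speed = |v_A - v_B|
|14 - 19| = |-5|
= 5 m/s

5 m/s


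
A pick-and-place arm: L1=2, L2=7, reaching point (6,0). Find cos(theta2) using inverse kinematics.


Given: L1 = 2, L2 = 7, target (x, y) = (6, 0)
Using cos(theta2) = (x^2 + y^2 - L1^2 - L2^2) / (2*L1*L2)
x^2 + y^2 = 6^2 + 0 = 36
L1^2 + L2^2 = 4 + 49 = 53
Numerator = 36 - 53 = -17
Denominator = 2*2*7 = 28
cos(theta2) = -17/28 = -17/28

-17/28


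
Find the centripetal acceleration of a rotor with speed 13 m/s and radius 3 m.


Given: v = 13 m/s, r = 3 m
Using a_c = v^2 / r
a_c = 13^2 / 3
a_c = 169 / 3
a_c = 169/3 m/s^2

169/3 m/s^2


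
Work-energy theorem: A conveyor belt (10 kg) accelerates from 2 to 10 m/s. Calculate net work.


Given: m = 10 kg, v0 = 2 m/s, v = 10 m/s
Using W = (1/2)*m*(v^2 - v0^2)
v^2 = 10^2 = 100
v0^2 = 2^2 = 4
v^2 - v0^2 = 100 - 4 = 96
W = (1/2)*10*96 = 480 J

480 J


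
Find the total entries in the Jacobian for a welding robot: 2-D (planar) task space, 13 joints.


Given: task space dimension = 2, joints = 13
Jacobian is a 2 x 13 matrix
Total entries = rows * columns
Total = 2 * 13
Total = 26

26


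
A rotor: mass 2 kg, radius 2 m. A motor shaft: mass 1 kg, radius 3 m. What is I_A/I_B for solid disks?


Given: M1=2 kg, R1=2 m, M2=1 kg, R2=3 m
For a disk: I = (1/2)*M*R^2, so I_A/I_B = (M1*R1^2)/(M2*R2^2)
M1*R1^2 = 2*4 = 8
M2*R2^2 = 1*9 = 9
I_A/I_B = 8/9 = 8/9

8/9


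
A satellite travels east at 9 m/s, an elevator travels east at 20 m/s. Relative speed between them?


Given: v_A = 9 m/s east, v_B = 20 m/s east
Both move in the same direction; relative speed = |v_A - v_B|
|9 - 20| = |-11|
= 11 m/s

11 m/s


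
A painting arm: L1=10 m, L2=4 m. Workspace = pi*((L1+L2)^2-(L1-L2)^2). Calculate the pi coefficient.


Given: L1 = 10, L2 = 4
(L1+L2)^2 = (14)^2 = 196
(L1-L2)^2 = (6)^2 = 36
Difference = 196 - 36 = 160
This equals 4*L1*L2 = 4*10*4 = 160
Workspace area = 160*pi

160


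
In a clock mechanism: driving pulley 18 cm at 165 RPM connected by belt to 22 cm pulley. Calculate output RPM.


Given: D1 = 18 cm, w1 = 165 RPM, D2 = 22 cm
Using D1*w1 = D2*w2
w2 = D1*w1 / D2
w2 = 18*165 / 22
w2 = 2970 / 22
w2 = 135 RPM

135 RPM


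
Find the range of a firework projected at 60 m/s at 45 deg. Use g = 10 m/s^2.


Given: v0 = 60 m/s, theta = 45 deg, g = 10 m/s^2
sin(2*45) = sin(90) = 1
Using R = v0^2 * sin(2*theta) / g
R = 60^2 * 1 / 10
R = 3600 / 10
R = 360 m

360 m


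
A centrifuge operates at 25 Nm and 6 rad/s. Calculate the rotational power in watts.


Given: tau = 25 Nm, omega = 6 rad/s
Using P = tau * omega
P = 25 * 6
P = 150 W

150 W


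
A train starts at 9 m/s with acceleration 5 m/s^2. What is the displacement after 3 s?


Given: v0 = 9 m/s, a = 5 m/s^2, t = 3 s
Using s = v0*t + (1/2)*a*t^2
s = 9*3 + (1/2)*5*3^2
s = 27 + (1/2)*45
s = 27 + 45/2
s = 99/2

99/2 m


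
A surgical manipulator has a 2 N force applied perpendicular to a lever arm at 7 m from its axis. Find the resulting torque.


Given: F = 2 N, r = 7 m, angle = 90 deg (perpendicular)
Using tau = F * r * sin(90)
sin(90) = 1
tau = 2 * 7 * 1
tau = 14 Nm

14 Nm


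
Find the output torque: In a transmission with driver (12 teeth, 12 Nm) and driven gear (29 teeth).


Given: N1 = 12, N2 = 29, T1 = 12 Nm
Using T2/T1 = N2/N1
T2 = T1 * N2 / N1
T2 = 12 * 29 / 12
T2 = 348 / 12
T2 = 29 Nm

29 Nm


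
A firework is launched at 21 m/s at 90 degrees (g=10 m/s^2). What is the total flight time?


Given: v0 = 21 m/s, theta = 90 deg, g = 10 m/s^2
sin(90) = 1
Using T = 2*v0*sin(theta) / g
T = 2*21*1 / 10
T = 42 / 10
T = 21/5 s

21/5 s


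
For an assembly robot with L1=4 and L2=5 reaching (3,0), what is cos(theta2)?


Given: L1 = 4, L2 = 5, target (x, y) = (3, 0)
Using cos(theta2) = (x^2 + y^2 - L1^2 - L2^2) / (2*L1*L2)
x^2 + y^2 = 3^2 + 0 = 9
L1^2 + L2^2 = 16 + 25 = 41
Numerator = 9 - 41 = -32
Denominator = 2*4*5 = 40
cos(theta2) = -32/40 = -4/5

-4/5


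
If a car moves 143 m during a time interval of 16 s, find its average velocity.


Given: distance d = 143 m, time t = 16 s
Using v = d / t
v = 143 / 16
v = 143/16 m/s

143/16 m/s


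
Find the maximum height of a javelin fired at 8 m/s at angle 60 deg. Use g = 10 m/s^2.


Given: v0 = 8 m/s, theta = 60 deg, g = 10 m/s^2
sin^2(60) = 3/4
Using H = v0^2 * sin^2(theta) / (2*g)
H = 8^2 * 3/4 / (2*10)
H = 64 * 3/4 / 20
H = 48 / 20
H = 12/5 m

12/5 m


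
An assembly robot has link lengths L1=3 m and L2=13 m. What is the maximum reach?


Given: L1 = 3 m, L2 = 13 m
For a 2-link planar arm, max reach = L1 + L2 (fully extended)
Max reach = 3 + 13
Max reach = 16 m

16 m


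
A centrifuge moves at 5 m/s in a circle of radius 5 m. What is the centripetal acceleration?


Given: v = 5 m/s, r = 5 m
Using a_c = v^2 / r
a_c = 5^2 / 5
a_c = 25 / 5
a_c = 5 m/s^2

5 m/s^2


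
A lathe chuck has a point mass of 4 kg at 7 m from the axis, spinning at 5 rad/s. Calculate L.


Given: m = 4 kg, r = 7 m, omega = 5 rad/s
For a point mass: I = m*r^2
I = 4*7^2 = 4*49 = 196
L = I*omega = 196*5
L = 980 kg*m^2/s

980 kg*m^2/s


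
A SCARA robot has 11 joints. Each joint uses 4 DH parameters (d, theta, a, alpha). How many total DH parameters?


Given: 11 joints, 4 DH parameters per joint (d, theta, a, alpha)
Total DH parameters = number_of_joints * 4
Total = 11 * 4
Total = 44

44


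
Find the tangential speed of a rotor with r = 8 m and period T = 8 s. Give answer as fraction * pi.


Given: radius r = 8 m, period T = 8 s
Using v = 2*pi*r / T
v = 2*pi*8 / 8
v = 16*pi / 8
v = 2*pi m/s

2*pi m/s


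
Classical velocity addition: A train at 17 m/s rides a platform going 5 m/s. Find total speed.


Given: object velocity = 17 m/s, platform velocity = 5 m/s (same direction)
Using classical velocity addition: v_total = v_object + v_platform
v_total = 17 + 5
v_total = 22 m/s

22 m/s


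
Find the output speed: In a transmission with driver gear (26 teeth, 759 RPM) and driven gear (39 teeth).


Given: N1 = 26 teeth, w1 = 759 RPM, N2 = 39 teeth
Using N1*w1 = N2*w2
w2 = N1*w1 / N2
w2 = 26*759 / 39
w2 = 19734 / 39
w2 = 506 RPM

506 RPM


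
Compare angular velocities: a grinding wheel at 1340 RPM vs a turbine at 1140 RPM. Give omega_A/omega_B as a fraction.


Given: RPM_A = 1340, RPM_B = 1140
omega = 2*pi*RPM/60, so omega_A/omega_B = RPM_A / RPM_B
omega_A/omega_B = 1340 / 1140
omega_A/omega_B = 67/57

67/57


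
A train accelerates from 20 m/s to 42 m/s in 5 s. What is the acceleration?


Given: initial velocity v0 = 20 m/s, final velocity v = 42 m/s, time t = 5 s
Using a = (v - v0) / t
a = (42 - 20) / 5
a = 22 / 5
a = 22/5 m/s^2

22/5 m/s^2


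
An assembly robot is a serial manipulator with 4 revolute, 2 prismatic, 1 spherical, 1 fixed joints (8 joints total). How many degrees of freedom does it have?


Given: serial robot with 4 revolute, 2 prismatic, 1 spherical, 1 fixed joints
DOF contribution per joint type: revolute=1, prismatic=1, spherical=3, fixed=0
DOF = 4*1 + 2*1 + 1*3 + 1*0
DOF = 9

9


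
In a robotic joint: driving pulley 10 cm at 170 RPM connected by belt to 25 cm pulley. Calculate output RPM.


Given: D1 = 10 cm, w1 = 170 RPM, D2 = 25 cm
Using D1*w1 = D2*w2
w2 = D1*w1 / D2
w2 = 10*170 / 25
w2 = 1700 / 25
w2 = 68 RPM

68 RPM


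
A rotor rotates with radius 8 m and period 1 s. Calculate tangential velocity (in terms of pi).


Given: radius r = 8 m, period T = 1 s
Using v = 2*pi*r / T
v = 2*pi*8 / 1
v = 16*pi / 1
v = 16*pi m/s

16*pi m/s


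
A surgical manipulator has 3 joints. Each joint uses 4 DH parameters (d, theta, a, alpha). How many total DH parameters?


Given: 3 joints, 4 DH parameters per joint (d, theta, a, alpha)
Total DH parameters = number_of_joints * 4
Total = 3 * 4
Total = 12

12


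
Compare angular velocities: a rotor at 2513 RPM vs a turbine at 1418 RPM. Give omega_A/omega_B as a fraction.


Given: RPM_A = 2513, RPM_B = 1418
omega = 2*pi*RPM/60, so omega_A/omega_B = RPM_A / RPM_B
omega_A/omega_B = 2513 / 1418
omega_A/omega_B = 2513/1418

2513/1418


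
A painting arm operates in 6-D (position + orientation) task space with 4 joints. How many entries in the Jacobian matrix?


Given: task space dimension = 6, joints = 4
Jacobian is a 6 x 4 matrix
Total entries = rows * columns
Total = 6 * 4
Total = 24

24


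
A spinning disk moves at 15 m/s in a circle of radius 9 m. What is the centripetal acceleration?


Given: v = 15 m/s, r = 9 m
Using a_c = v^2 / r
a_c = 15^2 / 9
a_c = 225 / 9
a_c = 25 m/s^2

25 m/s^2


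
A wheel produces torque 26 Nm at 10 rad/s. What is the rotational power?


Given: tau = 26 Nm, omega = 10 rad/s
Using P = tau * omega
P = 26 * 10
P = 260 W

260 W


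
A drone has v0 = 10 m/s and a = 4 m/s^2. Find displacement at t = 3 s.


Given: v0 = 10 m/s, a = 4 m/s^2, t = 3 s
Using s = v0*t + (1/2)*a*t^2
s = 10*3 + (1/2)*4*3^2
s = 30 + (1/2)*36
s = 30 + 18
s = 48

48 m


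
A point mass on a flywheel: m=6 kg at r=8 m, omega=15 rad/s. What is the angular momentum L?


Given: m = 6 kg, r = 8 m, omega = 15 rad/s
For a point mass: I = m*r^2
I = 6*8^2 = 6*64 = 384
L = I*omega = 384*15
L = 5760 kg*m^2/s

5760 kg*m^2/s


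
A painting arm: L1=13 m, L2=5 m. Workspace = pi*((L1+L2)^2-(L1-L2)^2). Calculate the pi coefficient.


Given: L1 = 13, L2 = 5
(L1+L2)^2 = (18)^2 = 324
(L1-L2)^2 = (8)^2 = 64
Difference = 324 - 64 = 260
This equals 4*L1*L2 = 4*13*5 = 260
Workspace area = 260*pi

260


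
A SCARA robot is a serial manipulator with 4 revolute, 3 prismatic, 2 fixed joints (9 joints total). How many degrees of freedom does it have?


Given: serial robot with 4 revolute, 3 prismatic, 2 fixed joints
DOF contribution per joint type: revolute=1, prismatic=1, spherical=3, fixed=0
DOF = 4*1 + 3*1 + 2*0
DOF = 7

7


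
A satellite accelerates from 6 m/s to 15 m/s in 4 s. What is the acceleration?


Given: initial velocity v0 = 6 m/s, final velocity v = 15 m/s, time t = 4 s
Using a = (v - v0) / t
a = (15 - 6) / 4
a = 9 / 4
a = 9/4 m/s^2

9/4 m/s^2


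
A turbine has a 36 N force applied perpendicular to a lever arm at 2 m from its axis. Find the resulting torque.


Given: F = 36 N, r = 2 m, angle = 90 deg (perpendicular)
Using tau = F * r * sin(90)
sin(90) = 1
tau = 36 * 2 * 1
tau = 72 Nm

72 Nm


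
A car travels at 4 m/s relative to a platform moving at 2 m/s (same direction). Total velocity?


Given: object velocity = 4 m/s, platform velocity = 2 m/s (same direction)
Using classical velocity addition: v_total = v_object + v_platform
v_total = 4 + 2
v_total = 6 m/s

6 m/s


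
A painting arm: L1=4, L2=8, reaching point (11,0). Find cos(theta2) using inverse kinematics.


Given: L1 = 4, L2 = 8, target (x, y) = (11, 0)
Using cos(theta2) = (x^2 + y^2 - L1^2 - L2^2) / (2*L1*L2)
x^2 + y^2 = 11^2 + 0 = 121
L1^2 + L2^2 = 16 + 64 = 80
Numerator = 121 - 80 = 41
Denominator = 2*4*8 = 64
cos(theta2) = 41/64 = 41/64

41/64


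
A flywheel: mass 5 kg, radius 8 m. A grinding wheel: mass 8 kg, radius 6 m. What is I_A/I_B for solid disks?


Given: M1=5 kg, R1=8 m, M2=8 kg, R2=6 m
For a disk: I = (1/2)*M*R^2, so I_A/I_B = (M1*R1^2)/(M2*R2^2)
M1*R1^2 = 5*64 = 320
M2*R2^2 = 8*36 = 288
I_A/I_B = 320/288 = 10/9

10/9


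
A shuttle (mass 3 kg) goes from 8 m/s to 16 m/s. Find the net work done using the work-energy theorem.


Given: m = 3 kg, v0 = 8 m/s, v = 16 m/s
Using W = (1/2)*m*(v^2 - v0^2)
v^2 = 16^2 = 256
v0^2 = 8^2 = 64
v^2 - v0^2 = 256 - 64 = 192
W = (1/2)*3*192 = 288 J

288 J


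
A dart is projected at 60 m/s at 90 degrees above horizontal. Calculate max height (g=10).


Given: v0 = 60 m/s, theta = 90 deg, g = 10 m/s^2
sin^2(90) = 1
Using H = v0^2 * sin^2(theta) / (2*g)
H = 60^2 * 1 / (2*10)
H = 3600 * 1 / 20
H = 3600 / 20
H = 180 m

180 m


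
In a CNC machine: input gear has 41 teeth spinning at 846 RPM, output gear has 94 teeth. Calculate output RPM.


Given: N1 = 41 teeth, w1 = 846 RPM, N2 = 94 teeth
Using N1*w1 = N2*w2
w2 = N1*w1 / N2
w2 = 41*846 / 94
w2 = 34686 / 94
w2 = 369 RPM

369 RPM


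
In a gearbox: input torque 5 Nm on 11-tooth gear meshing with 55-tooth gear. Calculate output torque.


Given: N1 = 11, N2 = 55, T1 = 5 Nm
Using T2/T1 = N2/N1
T2 = T1 * N2 / N1
T2 = 5 * 55 / 11
T2 = 275 / 11
T2 = 25 Nm

25 Nm


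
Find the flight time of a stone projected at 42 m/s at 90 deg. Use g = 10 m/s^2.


Given: v0 = 42 m/s, theta = 90 deg, g = 10 m/s^2
sin(90) = 1
Using T = 2*v0*sin(theta) / g
T = 2*42*1 / 10
T = 84 / 10
T = 42/5 s

42/5 s


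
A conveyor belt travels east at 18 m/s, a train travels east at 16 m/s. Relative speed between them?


Given: v_A = 18 m/s east, v_B = 16 m/s east
Both move in the same direction; relative speed = |v_A - v_B|
|18 - 16| = |2|
= 2 m/s

2 m/s


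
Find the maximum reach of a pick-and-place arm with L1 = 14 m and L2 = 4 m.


Given: L1 = 14 m, L2 = 4 m
For a 2-link planar arm, max reach = L1 + L2 (fully extended)
Max reach = 14 + 4
Max reach = 18 m

18 m


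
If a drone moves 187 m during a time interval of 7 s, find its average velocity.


Given: distance d = 187 m, time t = 7 s
Using v = d / t
v = 187 / 7
v = 187/7 m/s

187/7 m/s


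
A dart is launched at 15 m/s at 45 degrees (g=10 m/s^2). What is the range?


Given: v0 = 15 m/s, theta = 45 deg, g = 10 m/s^2
sin(2*45) = sin(90) = 1
Using R = v0^2 * sin(2*theta) / g
R = 15^2 * 1 / 10
R = 225 / 10
R = 45/2 m

45/2 m


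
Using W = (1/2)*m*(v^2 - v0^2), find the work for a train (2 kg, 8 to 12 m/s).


Given: m = 2 kg, v0 = 8 m/s, v = 12 m/s
Using W = (1/2)*m*(v^2 - v0^2)
v^2 = 12^2 = 144
v0^2 = 8^2 = 64
v^2 - v0^2 = 144 - 64 = 80
W = (1/2)*2*80 = 80 J

80 J


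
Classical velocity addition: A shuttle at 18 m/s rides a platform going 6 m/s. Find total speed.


Given: object velocity = 18 m/s, platform velocity = 6 m/s (same direction)
Using classical velocity addition: v_total = v_object + v_platform
v_total = 18 + 6
v_total = 24 m/s

24 m/s


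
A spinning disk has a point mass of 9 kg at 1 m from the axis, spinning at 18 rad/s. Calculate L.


Given: m = 9 kg, r = 1 m, omega = 18 rad/s
For a point mass: I = m*r^2
I = 9*1^2 = 9*1 = 9
L = I*omega = 9*18
L = 162 kg*m^2/s

162 kg*m^2/s


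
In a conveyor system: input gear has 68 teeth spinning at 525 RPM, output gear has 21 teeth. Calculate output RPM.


Given: N1 = 68 teeth, w1 = 525 RPM, N2 = 21 teeth
Using N1*w1 = N2*w2
w2 = N1*w1 / N2
w2 = 68*525 / 21
w2 = 35700 / 21
w2 = 1700 RPM

1700 RPM


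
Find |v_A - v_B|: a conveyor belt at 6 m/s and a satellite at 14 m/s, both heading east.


Given: v_A = 6 m/s east, v_B = 14 m/s east
Both move in the same direction; relative speed = |v_A - v_B|
|6 - 14| = |-8|
= 8 m/s

8 m/s


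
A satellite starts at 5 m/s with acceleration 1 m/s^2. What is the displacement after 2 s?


Given: v0 = 5 m/s, a = 1 m/s^2, t = 2 s
Using s = v0*t + (1/2)*a*t^2
s = 5*2 + (1/2)*1*2^2
s = 10 + (1/2)*4
s = 10 + 2
s = 12

12 m


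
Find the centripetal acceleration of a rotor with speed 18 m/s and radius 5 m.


Given: v = 18 m/s, r = 5 m
Using a_c = v^2 / r
a_c = 18^2 / 5
a_c = 324 / 5
a_c = 324/5 m/s^2

324/5 m/s^2


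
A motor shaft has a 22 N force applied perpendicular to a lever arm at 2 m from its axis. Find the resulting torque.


Given: F = 22 N, r = 2 m, angle = 90 deg (perpendicular)
Using tau = F * r * sin(90)
sin(90) = 1
tau = 22 * 2 * 1
tau = 44 Nm

44 Nm


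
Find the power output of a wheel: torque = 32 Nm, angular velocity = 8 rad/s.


Given: tau = 32 Nm, omega = 8 rad/s
Using P = tau * omega
P = 32 * 8
P = 256 W

256 W


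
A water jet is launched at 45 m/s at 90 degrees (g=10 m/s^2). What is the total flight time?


Given: v0 = 45 m/s, theta = 90 deg, g = 10 m/s^2
sin(90) = 1
Using T = 2*v0*sin(theta) / g
T = 2*45*1 / 10
T = 90 / 10
T = 9 s

9 s


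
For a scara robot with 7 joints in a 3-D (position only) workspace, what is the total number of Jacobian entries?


Given: task space dimension = 3, joints = 7
Jacobian is a 3 x 7 matrix
Total entries = rows * columns
Total = 3 * 7
Total = 21

21


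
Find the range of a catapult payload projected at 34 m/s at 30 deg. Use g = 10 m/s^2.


Given: v0 = 34 m/s, theta = 30 deg, g = 10 m/s^2
sin(2*30) = sin(60) = sqrt(3)/2
Using R = v0^2 * sin(2*theta) / g
R = 34^2 * (sqrt(3)/2) / 10
R = 1156 * sqrt(3) / 20
R = 289/5*sqrt(3) m

289/5*sqrt(3) m


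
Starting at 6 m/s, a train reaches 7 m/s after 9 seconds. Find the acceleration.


Given: initial velocity v0 = 6 m/s, final velocity v = 7 m/s, time t = 9 s
Using a = (v - v0) / t
a = (7 - 6) / 9
a = 1 / 9
a = 1/9 m/s^2

1/9 m/s^2


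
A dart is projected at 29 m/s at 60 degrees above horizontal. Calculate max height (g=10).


Given: v0 = 29 m/s, theta = 60 deg, g = 10 m/s^2
sin^2(60) = 3/4
Using H = v0^2 * sin^2(theta) / (2*g)
H = 29^2 * 3/4 / (2*10)
H = 841 * 3/4 / 20
H = 2523/4 / 20
H = 2523/80 m

2523/80 m


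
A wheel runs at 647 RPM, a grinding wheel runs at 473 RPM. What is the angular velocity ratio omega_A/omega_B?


Given: RPM_A = 647, RPM_B = 473
omega = 2*pi*RPM/60, so omega_A/omega_B = RPM_A / RPM_B
omega_A/omega_B = 647 / 473
omega_A/omega_B = 647/473

647/473


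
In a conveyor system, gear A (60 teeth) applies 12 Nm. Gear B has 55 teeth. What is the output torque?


Given: N1 = 60, N2 = 55, T1 = 12 Nm
Using T2/T1 = N2/N1
T2 = T1 * N2 / N1
T2 = 12 * 55 / 60
T2 = 660 / 60
T2 = 11 Nm

11 Nm


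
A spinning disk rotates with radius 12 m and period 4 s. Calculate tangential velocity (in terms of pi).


Given: radius r = 12 m, period T = 4 s
Using v = 2*pi*r / T
v = 2*pi*12 / 4
v = 24*pi / 4
v = 6*pi m/s

6*pi m/s


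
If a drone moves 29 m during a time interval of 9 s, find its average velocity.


Given: distance d = 29 m, time t = 9 s
Using v = d / t
v = 29 / 9
v = 29/9 m/s

29/9 m/s


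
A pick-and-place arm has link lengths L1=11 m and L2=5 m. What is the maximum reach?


Given: L1 = 11 m, L2 = 5 m
For a 2-link planar arm, max reach = L1 + L2 (fully extended)
Max reach = 11 + 5
Max reach = 16 m

16 m


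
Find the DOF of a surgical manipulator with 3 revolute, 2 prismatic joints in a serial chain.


Given: serial robot with 3 revolute, 2 prismatic joints
DOF contribution per joint type: revolute=1, prismatic=1, spherical=3, fixed=0
DOF = 3*1 + 2*1
DOF = 5

5


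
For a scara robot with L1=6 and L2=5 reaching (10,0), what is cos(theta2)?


Given: L1 = 6, L2 = 5, target (x, y) = (10, 0)
Using cos(theta2) = (x^2 + y^2 - L1^2 - L2^2) / (2*L1*L2)
x^2 + y^2 = 10^2 + 0 = 100
L1^2 + L2^2 = 36 + 25 = 61
Numerator = 100 - 61 = 39
Denominator = 2*6*5 = 60
cos(theta2) = 39/60 = 13/20

13/20


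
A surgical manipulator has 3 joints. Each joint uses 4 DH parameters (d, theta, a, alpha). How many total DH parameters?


Given: 3 joints, 4 DH parameters per joint (d, theta, a, alpha)
Total DH parameters = number_of_joints * 4
Total = 3 * 4
Total = 12

12


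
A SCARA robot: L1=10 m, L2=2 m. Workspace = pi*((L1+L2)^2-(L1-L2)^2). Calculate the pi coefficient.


Given: L1 = 10, L2 = 2
(L1+L2)^2 = (12)^2 = 144
(L1-L2)^2 = (8)^2 = 64
Difference = 144 - 64 = 80
This equals 4*L1*L2 = 4*10*2 = 80
Workspace area = 80*pi

80


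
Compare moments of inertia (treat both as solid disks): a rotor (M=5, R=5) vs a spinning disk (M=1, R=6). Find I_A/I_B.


Given: M1=5 kg, R1=5 m, M2=1 kg, R2=6 m
For a disk: I = (1/2)*M*R^2, so I_A/I_B = (M1*R1^2)/(M2*R2^2)
M1*R1^2 = 5*25 = 125
M2*R2^2 = 1*36 = 36
I_A/I_B = 125/36 = 125/36

125/36


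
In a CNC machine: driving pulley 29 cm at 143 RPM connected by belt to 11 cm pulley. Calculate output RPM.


Given: D1 = 29 cm, w1 = 143 RPM, D2 = 11 cm
Using D1*w1 = D2*w2
w2 = D1*w1 / D2
w2 = 29*143 / 11
w2 = 4147 / 11
w2 = 377 RPM

377 RPM


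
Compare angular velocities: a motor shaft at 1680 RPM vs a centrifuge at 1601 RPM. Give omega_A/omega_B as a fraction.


Given: RPM_A = 1680, RPM_B = 1601
omega = 2*pi*RPM/60, so omega_A/omega_B = RPM_A / RPM_B
omega_A/omega_B = 1680 / 1601
omega_A/omega_B = 1680/1601

1680/1601


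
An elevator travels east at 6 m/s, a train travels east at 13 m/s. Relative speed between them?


Given: v_A = 6 m/s east, v_B = 13 m/s east
Both move in the same direction; relative speed = |v_A - v_B|
|6 - 13| = |-7|
= 7 m/s

7 m/s


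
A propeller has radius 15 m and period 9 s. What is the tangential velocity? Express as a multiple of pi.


Given: radius r = 15 m, period T = 9 s
Using v = 2*pi*r / T
v = 2*pi*15 / 9
v = 30*pi / 9
v = 10/3*pi m/s

10/3*pi m/s


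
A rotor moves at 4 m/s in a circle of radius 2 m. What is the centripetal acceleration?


Given: v = 4 m/s, r = 2 m
Using a_c = v^2 / r
a_c = 4^2 / 2
a_c = 16 / 2
a_c = 8 m/s^2

8 m/s^2


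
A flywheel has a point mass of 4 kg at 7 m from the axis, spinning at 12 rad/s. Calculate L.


Given: m = 4 kg, r = 7 m, omega = 12 rad/s
For a point mass: I = m*r^2
I = 4*7^2 = 4*49 = 196
L = I*omega = 196*12
L = 2352 kg*m^2/s

2352 kg*m^2/s
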